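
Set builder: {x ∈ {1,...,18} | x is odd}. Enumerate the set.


Checking each candidate:
Condition: odd numbers in {1,...,18}
Result = {1, 3, 5, 7, 9, 11, 13, 15, 17}

{1, 3, 5, 7, 9, 11, 13, 15, 17}


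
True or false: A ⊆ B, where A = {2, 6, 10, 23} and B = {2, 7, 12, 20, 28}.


A ⊆ B means every element of A is in B.
Elements in A not in B: {6, 10, 23}
So A ⊄ B.

No, A ⊄ B


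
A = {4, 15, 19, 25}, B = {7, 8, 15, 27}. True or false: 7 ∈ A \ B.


A = {4, 15, 19, 25}, B = {7, 8, 15, 27}
A \ B = elements in A but not in B
A \ B = {4, 19, 25}
Checking if 7 ∈ A \ B
7 is not in A \ B → False

7 ∉ A \ B


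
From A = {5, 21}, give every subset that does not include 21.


A subset of A that omits 21 is a subset of A \ {21}, so there are 2^(n-1) = 2^1 = 2 of them.
Subsets excluding 21: ∅, {5}

Subsets excluding 21 (2 total): ∅, {5}


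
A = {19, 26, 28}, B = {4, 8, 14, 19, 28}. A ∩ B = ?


A ∩ B = elements in both A and B
A = {19, 26, 28}
B = {4, 8, 14, 19, 28}
A ∩ B = {19, 28}

A ∩ B = {19, 28}


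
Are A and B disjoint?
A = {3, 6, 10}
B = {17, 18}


Disjoint means A ∩ B = ∅.
A ∩ B = ∅
A ∩ B = ∅, so A and B are disjoint.

Yes, A and B are disjoint


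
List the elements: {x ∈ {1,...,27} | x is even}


Checking each candidate:
Condition: even numbers in {1,...,27}
Result = {2, 4, 6, 8, 10, 12, 14, 16, 18, 20, 22, 24, 26}

{2, 4, 6, 8, 10, 12, 14, 16, 18, 20, 22, 24, 26}


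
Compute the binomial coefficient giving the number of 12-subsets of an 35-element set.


C(n,k) = n! / (k!(n-k)!)
C(35,12) = 35! / (12!23!)
= 834451800

C(35,12) = 834451800


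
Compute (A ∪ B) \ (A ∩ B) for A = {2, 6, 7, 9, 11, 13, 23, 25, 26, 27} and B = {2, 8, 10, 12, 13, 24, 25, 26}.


A △ B = (A \ B) ∪ (B \ A) = elements in exactly one of A or B
A \ B = {6, 7, 9, 11, 23, 27}
B \ A = {8, 10, 12, 24}
A △ B = {6, 7, 8, 9, 10, 11, 12, 23, 24, 27}

A △ B = {6, 7, 8, 9, 10, 11, 12, 23, 24, 27}


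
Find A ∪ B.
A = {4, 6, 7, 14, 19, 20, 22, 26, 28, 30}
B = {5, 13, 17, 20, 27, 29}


A ∪ B = all elements in A or B (or both)
A = {4, 6, 7, 14, 19, 20, 22, 26, 28, 30}
B = {5, 13, 17, 20, 27, 29}
A ∪ B = {4, 5, 6, 7, 13, 14, 17, 19, 20, 22, 26, 27, 28, 29, 30}

A ∪ B = {4, 5, 6, 7, 13, 14, 17, 19, 20, 22, 26, 27, 28, 29, 30}


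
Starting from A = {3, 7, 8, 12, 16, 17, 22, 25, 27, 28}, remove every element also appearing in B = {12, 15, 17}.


A \ B = elements in A but not in B
A = {3, 7, 8, 12, 16, 17, 22, 25, 27, 28}
B = {12, 15, 17}
Remove from A any elements in B
A \ B = {3, 7, 8, 16, 22, 25, 27, 28}

A \ B = {3, 7, 8, 16, 22, 25, 27, 28}


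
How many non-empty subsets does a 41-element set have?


Total subsets = 2^n = 2^41 = 2199023255552
Non-empty subsets exclude the empty set: 2^n - 1
= 2199023255552 - 1
= 2199023255551

Number of non-empty subsets = 2199023255551


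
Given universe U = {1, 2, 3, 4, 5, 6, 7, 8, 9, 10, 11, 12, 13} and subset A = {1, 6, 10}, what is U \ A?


Aᶜ = U \ A = elements in U but not in A
U = {1, 2, 3, 4, 5, 6, 7, 8, 9, 10, 11, 12, 13}
A = {1, 6, 10}
Aᶜ = {2, 3, 4, 5, 7, 8, 9, 11, 12, 13}

Aᶜ = {2, 3, 4, 5, 7, 8, 9, 11, 12, 13}


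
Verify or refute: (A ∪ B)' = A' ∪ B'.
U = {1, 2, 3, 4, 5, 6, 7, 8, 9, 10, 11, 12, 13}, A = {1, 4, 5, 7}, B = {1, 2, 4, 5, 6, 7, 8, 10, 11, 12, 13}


LHS: A ∪ B = {1, 2, 4, 5, 6, 7, 8, 10, 11, 12, 13}
(A ∪ B)' = U \ (A ∪ B) = {3, 9}
A' = {2, 3, 6, 8, 9, 10, 11, 12, 13}, B' = {3, 9}
Claimed RHS: A' ∪ B' = {2, 3, 6, 8, 9, 10, 11, 12, 13}
Identity is INVALID: LHS = {3, 9} but the RHS claimed here equals {2, 3, 6, 8, 9, 10, 11, 12, 13}. The correct form is (A ∪ B)' = A' ∩ B'.

Identity is invalid: (A ∪ B)' = {3, 9} but A' ∪ B' = {2, 3, 6, 8, 9, 10, 11, 12, 13}. The correct De Morgan law is (A ∪ B)' = A' ∩ B'.


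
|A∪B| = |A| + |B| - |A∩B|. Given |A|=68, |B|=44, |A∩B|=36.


|A ∪ B| = |A| + |B| - |A ∩ B|
= 68 + 44 - 36
= 76

|A ∪ B| = 76


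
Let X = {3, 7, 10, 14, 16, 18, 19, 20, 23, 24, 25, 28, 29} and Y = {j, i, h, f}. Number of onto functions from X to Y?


n = |X| = 13, k = |Y| = 4. Surjections via inclusion-exclusion:
S(n,k) = Σ(-1)^i × C(k,i) × (k-i)^n, i=0 to k
i=0: (-1)^0×C(4,0)×4^13 = 67108864
i=1: (-1)^1×C(4,1)×3^13 = -6377292
i=2: (-1)^2×C(4,2)×2^13 = 49152
i=3: (-1)^3×C(4,3)×1^13 = -4
i=4: (-1)^4×C(4,4)×0^13 = 0
Total = 60780720

Number of surjections = 60780720


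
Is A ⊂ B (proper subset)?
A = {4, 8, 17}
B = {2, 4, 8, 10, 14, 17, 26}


A ⊂ B requires: A ⊆ B AND A ≠ B.
A ⊆ B? Yes
A = B? No
A ⊂ B: Yes (A is a proper subset of B)

Yes, A ⊂ B


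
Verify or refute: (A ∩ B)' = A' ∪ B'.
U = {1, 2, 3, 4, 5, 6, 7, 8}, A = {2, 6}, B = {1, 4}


LHS: A ∩ B = ∅
(A ∩ B)' = U \ (A ∩ B) = {1, 2, 3, 4, 5, 6, 7, 8}
A' = {1, 3, 4, 5, 7, 8}, B' = {2, 3, 5, 6, 7, 8}
Claimed RHS: A' ∪ B' = {1, 2, 3, 4, 5, 6, 7, 8}
Identity is VALID: LHS = RHS = {1, 2, 3, 4, 5, 6, 7, 8} ✓

Identity is valid. (A ∩ B)' = A' ∪ B' = {1, 2, 3, 4, 5, 6, 7, 8}


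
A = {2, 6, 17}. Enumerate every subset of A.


|A| = 3, so |P(A)| = 2^3 = 8
Enumerate subsets by cardinality (0 to 3):
∅, {2}, {6}, {17}, {2, 6}, {2, 17}, {6, 17}, {2, 6, 17}

P(A) has 8 subsets: ∅, {2}, {6}, {17}, {2, 6}, {2, 17}, {6, 17}, {2, 6, 17}


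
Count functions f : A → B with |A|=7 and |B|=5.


Each of |A| = 7 inputs maps to any of |B| = 5 outputs.
# functions = |B|^|A| = 5^7
= 78125

Number of functions = 78125


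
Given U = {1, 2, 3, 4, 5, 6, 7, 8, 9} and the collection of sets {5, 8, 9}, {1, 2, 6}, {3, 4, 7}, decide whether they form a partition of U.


A partition requires: (1) non-empty parts, (2) pairwise disjoint, (3) union = U
Parts: {5, 8, 9}, {1, 2, 6}, {3, 4, 7}
Union of parts: {1, 2, 3, 4, 5, 6, 7, 8, 9}
U = {1, 2, 3, 4, 5, 6, 7, 8, 9}
All non-empty? True
Pairwise disjoint? True
Covers U? True

Yes, valid partition


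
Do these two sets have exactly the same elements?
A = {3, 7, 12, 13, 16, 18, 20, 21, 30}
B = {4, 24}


Two sets are equal iff they have exactly the same elements.
A = {3, 7, 12, 13, 16, 18, 20, 21, 30}
B = {4, 24}
Differences: {3, 4, 7, 12, 13, 16, 18, 20, 21, 24, 30}
A ≠ B

No, A ≠ B


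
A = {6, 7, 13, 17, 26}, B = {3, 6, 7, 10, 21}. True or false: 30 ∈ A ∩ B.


A = {6, 7, 13, 17, 26}, B = {3, 6, 7, 10, 21}
A ∩ B = elements in both A and B
A ∩ B = {6, 7}
Checking if 30 ∈ A ∩ B
30 is not in A ∩ B → False

30 ∉ A ∩ B


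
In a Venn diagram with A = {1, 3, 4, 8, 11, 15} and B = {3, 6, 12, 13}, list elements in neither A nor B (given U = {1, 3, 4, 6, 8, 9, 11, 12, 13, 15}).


A = {1, 3, 4, 8, 11, 15}
B = {3, 6, 12, 13}
Region: in neither A nor B (given U = {1, 3, 4, 6, 8, 9, 11, 12, 13, 15})
Elements: {9}

Elements in neither A nor B (given U = {1, 3, 4, 6, 8, 9, 11, 12, 13, 15}): {9}


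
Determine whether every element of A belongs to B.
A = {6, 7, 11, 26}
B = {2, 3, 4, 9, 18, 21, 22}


A ⊆ B means every element of A is in B.
Elements in A not in B: {6, 7, 11, 26}
So A ⊄ B.

No, A ⊄ B


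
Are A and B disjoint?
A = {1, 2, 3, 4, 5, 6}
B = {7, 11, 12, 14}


Disjoint means A ∩ B = ∅.
A ∩ B = ∅
A ∩ B = ∅, so A and B are disjoint.

Yes, A and B are disjoint


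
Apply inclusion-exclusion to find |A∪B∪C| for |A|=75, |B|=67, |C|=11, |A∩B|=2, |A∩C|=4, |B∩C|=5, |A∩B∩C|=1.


|A∪B∪C| = |A|+|B|+|C| - |A∩B|-|A∩C|-|B∩C| + |A∩B∩C|
= 75+67+11 - 2-4-5 + 1
= 153 - 11 + 1
= 143

|A ∪ B ∪ C| = 143


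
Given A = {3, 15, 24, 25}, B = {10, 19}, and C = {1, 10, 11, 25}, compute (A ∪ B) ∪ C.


A ∪ B = {3, 10, 15, 19, 24, 25}
(A ∪ B) ∪ C = {1, 3, 10, 11, 15, 19, 24, 25}

A ∪ B ∪ C = {1, 3, 10, 11, 15, 19, 24, 25}


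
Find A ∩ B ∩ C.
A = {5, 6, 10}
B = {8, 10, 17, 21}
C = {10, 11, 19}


A ∩ B = {10}
(A ∩ B) ∩ C = {10}

A ∩ B ∩ C = {10}


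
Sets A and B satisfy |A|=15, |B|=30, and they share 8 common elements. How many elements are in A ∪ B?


|A ∪ B| = |A| + |B| - |A ∩ B|
= 15 + 30 - 8
= 37

|A ∪ B| = 37


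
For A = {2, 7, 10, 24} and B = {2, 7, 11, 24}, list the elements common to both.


A ∩ B = elements in both A and B
A = {2, 7, 10, 24}
B = {2, 7, 11, 24}
A ∩ B = {2, 7, 24}

A ∩ B = {2, 7, 24}


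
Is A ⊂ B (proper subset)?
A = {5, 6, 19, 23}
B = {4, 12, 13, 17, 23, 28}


A ⊂ B requires: A ⊆ B AND A ≠ B.
A ⊆ B? No
A ⊄ B, so A is not a proper subset.

No, A is not a proper subset of B


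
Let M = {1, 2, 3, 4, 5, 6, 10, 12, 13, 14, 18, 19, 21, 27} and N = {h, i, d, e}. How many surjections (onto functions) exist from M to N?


n = |M| = 14, k = |N| = 4. Surjections via inclusion-exclusion:
S(n,k) = Σ(-1)^i × C(k,i) × (k-i)^n, i=0 to k
i=0: (-1)^0×C(4,0)×4^14 = 268435456
i=1: (-1)^1×C(4,1)×3^14 = -19131876
i=2: (-1)^2×C(4,2)×2^14 = 98304
i=3: (-1)^3×C(4,3)×1^14 = -4
i=4: (-1)^4×C(4,4)×0^14 = 0
Total = 249401880

Number of surjections = 249401880


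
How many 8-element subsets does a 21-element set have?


C(n,k) = n! / (k!(n-k)!)
C(21,8) = 21! / (8!13!)
= 203490

C(21,8) = 203490


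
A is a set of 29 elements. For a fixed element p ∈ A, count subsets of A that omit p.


Subsets of A avoiding p are subsets of A \ {p}, which has 28 elements.
Count = 2^(n-1) = 2^28
= 268435456

Number of subsets avoiding p = 268435456


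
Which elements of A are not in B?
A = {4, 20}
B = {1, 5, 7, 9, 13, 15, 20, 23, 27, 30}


A \ B = elements in A but not in B
A = {4, 20}
B = {1, 5, 7, 9, 13, 15, 20, 23, 27, 30}
Remove from A any elements in B
A \ B = {4}

A \ B = {4}


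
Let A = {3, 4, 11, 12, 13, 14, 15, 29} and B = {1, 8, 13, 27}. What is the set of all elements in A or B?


A ∪ B = all elements in A or B (or both)
A = {3, 4, 11, 12, 13, 14, 15, 29}
B = {1, 8, 13, 27}
A ∪ B = {1, 3, 4, 8, 11, 12, 13, 14, 15, 27, 29}

A ∪ B = {1, 3, 4, 8, 11, 12, 13, 14, 15, 27, 29}


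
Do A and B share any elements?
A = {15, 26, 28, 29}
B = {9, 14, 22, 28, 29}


Disjoint means A ∩ B = ∅.
A ∩ B = {28, 29}
A ∩ B ≠ ∅, so A and B are NOT disjoint.

Yes — A and B share the element(s) of A ∩ B = {28, 29}, so they are not disjoint


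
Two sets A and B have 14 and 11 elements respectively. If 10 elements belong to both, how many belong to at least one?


|A ∪ B| = |A| + |B| - |A ∩ B|
= 14 + 11 - 10
= 15

|A ∪ B| = 15


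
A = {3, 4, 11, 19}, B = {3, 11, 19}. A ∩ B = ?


A ∩ B = elements in both A and B
A = {3, 4, 11, 19}
B = {3, 11, 19}
A ∩ B = {3, 11, 19}

A ∩ B = {3, 11, 19}


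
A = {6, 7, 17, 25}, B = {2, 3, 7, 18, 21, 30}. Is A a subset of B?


A ⊆ B means every element of A is in B.
Elements in A not in B: {6, 17, 25}
So A ⊄ B.

No, A ⊄ B


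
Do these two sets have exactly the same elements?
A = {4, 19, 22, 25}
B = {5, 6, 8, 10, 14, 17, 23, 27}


Two sets are equal iff they have exactly the same elements.
A = {4, 19, 22, 25}
B = {5, 6, 8, 10, 14, 17, 23, 27}
Differences: {4, 5, 6, 8, 10, 14, 17, 19, 22, 23, 25, 27}
A ≠ B

No, A ≠ B


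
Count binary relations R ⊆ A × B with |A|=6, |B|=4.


A relation from A to B is any subset of A × B.
|A × B| = 6 × 4 = 24
# relations = 2^|A × B| = 2^24 = 16777216

Number of relations = 16777216


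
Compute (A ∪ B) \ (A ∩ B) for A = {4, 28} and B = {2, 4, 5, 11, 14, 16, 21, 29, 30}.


A △ B = (A \ B) ∪ (B \ A) = elements in exactly one of A or B
A \ B = {28}
B \ A = {2, 5, 11, 14, 16, 21, 29, 30}
A △ B = {2, 5, 11, 14, 16, 21, 28, 29, 30}

A △ B = {2, 5, 11, 14, 16, 21, 28, 29, 30}


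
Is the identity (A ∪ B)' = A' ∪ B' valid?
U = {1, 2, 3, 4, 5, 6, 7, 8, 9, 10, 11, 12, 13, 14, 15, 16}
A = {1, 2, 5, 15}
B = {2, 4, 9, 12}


LHS: A ∪ B = {1, 2, 4, 5, 9, 12, 15}
(A ∪ B)' = U \ (A ∪ B) = {3, 6, 7, 8, 10, 11, 13, 14, 16}
A' = {3, 4, 6, 7, 8, 9, 10, 11, 12, 13, 14, 16}, B' = {1, 3, 5, 6, 7, 8, 10, 11, 13, 14, 15, 16}
Claimed RHS: A' ∪ B' = {1, 3, 4, 5, 6, 7, 8, 9, 10, 11, 12, 13, 14, 15, 16}
Identity is INVALID: LHS = {3, 6, 7, 8, 10, 11, 13, 14, 16} but the RHS claimed here equals {1, 3, 4, 5, 6, 7, 8, 9, 10, 11, 12, 13, 14, 15, 16}. The correct form is (A ∪ B)' = A' ∩ B'.

Identity is invalid: (A ∪ B)' = {3, 6, 7, 8, 10, 11, 13, 14, 16} but A' ∪ B' = {1, 3, 4, 5, 6, 7, 8, 9, 10, 11, 12, 13, 14, 15, 16}. The correct De Morgan law is (A ∪ B)' = A' ∩ B'.


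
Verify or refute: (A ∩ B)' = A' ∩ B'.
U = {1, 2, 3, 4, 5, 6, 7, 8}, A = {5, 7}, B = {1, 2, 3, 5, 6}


LHS: A ∩ B = {5}
(A ∩ B)' = U \ (A ∩ B) = {1, 2, 3, 4, 6, 7, 8}
A' = {1, 2, 3, 4, 6, 8}, B' = {4, 7, 8}
Claimed RHS: A' ∩ B' = {4, 8}
Identity is INVALID: LHS = {1, 2, 3, 4, 6, 7, 8} but the RHS claimed here equals {4, 8}. The correct form is (A ∩ B)' = A' ∪ B'.

Identity is invalid: (A ∩ B)' = {1, 2, 3, 4, 6, 7, 8} but A' ∩ B' = {4, 8}. The correct De Morgan law is (A ∩ B)' = A' ∪ B'.


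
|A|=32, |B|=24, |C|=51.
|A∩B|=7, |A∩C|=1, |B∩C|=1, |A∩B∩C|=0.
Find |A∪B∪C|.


|A∪B∪C| = |A|+|B|+|C| - |A∩B|-|A∩C|-|B∩C| + |A∩B∩C|
= 32+24+51 - 7-1-1 + 0
= 107 - 9 + 0
= 98

|A ∪ B ∪ C| = 98


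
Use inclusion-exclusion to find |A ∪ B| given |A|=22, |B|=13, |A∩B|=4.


|A ∪ B| = |A| + |B| - |A ∩ B|
= 22 + 13 - 4
= 31

|A ∪ B| = 31


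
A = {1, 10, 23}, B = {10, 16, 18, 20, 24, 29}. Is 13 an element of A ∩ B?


A = {1, 10, 23}, B = {10, 16, 18, 20, 24, 29}
A ∩ B = elements in both A and B
A ∩ B = {10}
Checking if 13 ∈ A ∩ B
13 is not in A ∩ B → False

13 ∉ A ∩ B


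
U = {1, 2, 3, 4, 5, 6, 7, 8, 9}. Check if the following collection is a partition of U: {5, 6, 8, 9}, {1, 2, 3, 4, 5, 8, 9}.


A partition requires: (1) non-empty parts, (2) pairwise disjoint, (3) union = U
Parts: {5, 6, 8, 9}, {1, 2, 3, 4, 5, 8, 9}
Union of parts: {1, 2, 3, 4, 5, 6, 8, 9}
U = {1, 2, 3, 4, 5, 6, 7, 8, 9}
All non-empty? True
Pairwise disjoint? False
Covers U? False

No, not a valid partition


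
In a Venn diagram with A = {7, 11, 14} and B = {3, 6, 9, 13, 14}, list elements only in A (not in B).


A = {7, 11, 14}
B = {3, 6, 9, 13, 14}
Region: only in A (not in B)
Elements: {7, 11}

Elements only in A (not in B): {7, 11}


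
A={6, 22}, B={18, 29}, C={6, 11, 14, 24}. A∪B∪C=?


A ∪ B = {6, 18, 22, 29}
(A ∪ B) ∪ C = {6, 11, 14, 18, 22, 24, 29}

A ∪ B ∪ C = {6, 11, 14, 18, 22, 24, 29}


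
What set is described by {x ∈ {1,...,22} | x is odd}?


Checking each candidate:
Condition: odd numbers in {1,...,22}
Result = {1, 3, 5, 7, 9, 11, 13, 15, 17, 19, 21}

{1, 3, 5, 7, 9, 11, 13, 15, 17, 19, 21}


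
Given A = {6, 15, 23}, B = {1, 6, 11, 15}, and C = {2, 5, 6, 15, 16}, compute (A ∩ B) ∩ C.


A ∩ B = {6, 15}
(A ∩ B) ∩ C = {6, 15}

A ∩ B ∩ C = {6, 15}


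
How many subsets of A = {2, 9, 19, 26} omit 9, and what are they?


A subset of A that omits 9 is a subset of A \ {9}, so there are 2^(n-1) = 2^3 = 8 of them.
Subsets excluding 9: ∅, {2}, {19}, {26}, {2, 19}, {2, 26}, {19, 26}, {2, 19, 26}

Subsets excluding 9 (8 total): ∅, {2}, {19}, {26}, {2, 19}, {2, 26}, {19, 26}, {2, 19, 26}


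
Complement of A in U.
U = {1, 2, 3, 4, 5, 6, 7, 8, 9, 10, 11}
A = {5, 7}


Aᶜ = U \ A = elements in U but not in A
U = {1, 2, 3, 4, 5, 6, 7, 8, 9, 10, 11}
A = {5, 7}
Aᶜ = {1, 2, 3, 4, 6, 8, 9, 10, 11}

Aᶜ = {1, 2, 3, 4, 6, 8, 9, 10, 11}


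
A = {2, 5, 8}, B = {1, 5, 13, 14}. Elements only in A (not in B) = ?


A = {2, 5, 8}
B = {1, 5, 13, 14}
Region: only in A (not in B)
Elements: {2, 8}

Elements only in A (not in B): {2, 8}


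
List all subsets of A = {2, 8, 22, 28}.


|A| = 4, so |P(A)| = 2^4 = 16
Enumerate subsets by cardinality (0 to 4):
∅, {2}, {8}, {22}, {28}, {2, 8}, {2, 22}, {2, 28}, {8, 22}, {8, 28}, {22, 28}, {2, 8, 22}, {2, 8, 28}, {2, 22, 28}, {8, 22, 28}, {2, 8, 22, 28}

P(A) has 16 subsets: ∅, {2}, {8}, {22}, {28}, {2, 8}, {2, 22}, {2, 28}, {8, 22}, {8, 28}, {22, 28}, {2, 8, 22}, {2, 8, 28}, {2, 22, 28}, {8, 22, 28}, {2, 8, 22, 28}


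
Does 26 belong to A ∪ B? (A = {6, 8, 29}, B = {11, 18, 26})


A = {6, 8, 29}, B = {11, 18, 26}
A ∪ B = all elements in A or B
A ∪ B = {6, 8, 11, 18, 26, 29}
Checking if 26 ∈ A ∪ B
26 is in A ∪ B → True

26 ∈ A ∪ B


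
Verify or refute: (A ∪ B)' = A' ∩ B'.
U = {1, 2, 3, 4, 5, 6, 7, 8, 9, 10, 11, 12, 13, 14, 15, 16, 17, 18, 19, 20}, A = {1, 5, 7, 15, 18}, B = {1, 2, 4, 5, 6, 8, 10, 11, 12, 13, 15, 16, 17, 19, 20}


LHS: A ∪ B = {1, 2, 4, 5, 6, 7, 8, 10, 11, 12, 13, 15, 16, 17, 18, 19, 20}
(A ∪ B)' = U \ (A ∪ B) = {3, 9, 14}
A' = {2, 3, 4, 6, 8, 9, 10, 11, 12, 13, 14, 16, 17, 19, 20}, B' = {3, 7, 9, 14, 18}
Claimed RHS: A' ∩ B' = {3, 9, 14}
Identity is VALID: LHS = RHS = {3, 9, 14} ✓

Identity is valid. (A ∪ B)' = A' ∩ B' = {3, 9, 14}


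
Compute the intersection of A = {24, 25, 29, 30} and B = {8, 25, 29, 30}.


A ∩ B = elements in both A and B
A = {24, 25, 29, 30}
B = {8, 25, 29, 30}
A ∩ B = {25, 29, 30}

A ∩ B = {25, 29, 30}


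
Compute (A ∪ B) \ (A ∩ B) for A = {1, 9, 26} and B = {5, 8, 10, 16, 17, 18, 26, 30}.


A △ B = (A \ B) ∪ (B \ A) = elements in exactly one of A or B
A \ B = {1, 9}
B \ A = {5, 8, 10, 16, 17, 18, 30}
A △ B = {1, 5, 8, 9, 10, 16, 17, 18, 30}

A △ B = {1, 5, 8, 9, 10, 16, 17, 18, 30}


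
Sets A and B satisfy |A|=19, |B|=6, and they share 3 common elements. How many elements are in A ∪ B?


|A ∪ B| = |A| + |B| - |A ∩ B|
= 19 + 6 - 3
= 22

|A ∪ B| = 22


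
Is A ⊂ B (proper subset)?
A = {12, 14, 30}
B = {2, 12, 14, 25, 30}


A ⊂ B requires: A ⊆ B AND A ≠ B.
A ⊆ B? Yes
A = B? No
A ⊂ B: Yes (A is a proper subset of B)

Yes, A ⊂ B


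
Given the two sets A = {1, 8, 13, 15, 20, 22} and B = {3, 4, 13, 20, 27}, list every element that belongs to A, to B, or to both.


A ∪ B = all elements in A or B (or both)
A = {1, 8, 13, 15, 20, 22}
B = {3, 4, 13, 20, 27}
A ∪ B = {1, 3, 4, 8, 13, 15, 20, 22, 27}

A ∪ B = {1, 3, 4, 8, 13, 15, 20, 22, 27}


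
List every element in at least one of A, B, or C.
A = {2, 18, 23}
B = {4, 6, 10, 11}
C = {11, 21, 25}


A ∪ B = {2, 4, 6, 10, 11, 18, 23}
(A ∪ B) ∪ C = {2, 4, 6, 10, 11, 18, 21, 23, 25}

A ∪ B ∪ C = {2, 4, 6, 10, 11, 18, 21, 23, 25}


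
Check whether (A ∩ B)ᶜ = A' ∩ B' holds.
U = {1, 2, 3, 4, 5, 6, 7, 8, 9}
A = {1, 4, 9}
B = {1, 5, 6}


LHS: A ∩ B = {1}
(A ∩ B)' = U \ (A ∩ B) = {2, 3, 4, 5, 6, 7, 8, 9}
A' = {2, 3, 5, 6, 7, 8}, B' = {2, 3, 4, 7, 8, 9}
Claimed RHS: A' ∩ B' = {2, 3, 7, 8}
Identity is INVALID: LHS = {2, 3, 4, 5, 6, 7, 8, 9} but the RHS claimed here equals {2, 3, 7, 8}. The correct form is (A ∩ B)' = A' ∪ B'.

Identity is invalid: (A ∩ B)' = {2, 3, 4, 5, 6, 7, 8, 9} but A' ∩ B' = {2, 3, 7, 8}. The correct De Morgan law is (A ∩ B)' = A' ∪ B'.


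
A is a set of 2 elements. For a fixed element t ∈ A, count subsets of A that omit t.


Subsets of A avoiding t are subsets of A \ {t}, which has 1 elements.
Count = 2^(n-1) = 2^1
= 2

Number of subsets avoiding t = 2


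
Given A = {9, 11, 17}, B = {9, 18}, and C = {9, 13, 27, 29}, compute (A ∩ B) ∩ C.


A ∩ B = {9}
(A ∩ B) ∩ C = {9}

A ∩ B ∩ C = {9}


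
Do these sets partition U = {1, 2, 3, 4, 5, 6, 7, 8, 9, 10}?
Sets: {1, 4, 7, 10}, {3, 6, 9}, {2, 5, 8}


A partition requires: (1) non-empty parts, (2) pairwise disjoint, (3) union = U
Parts: {1, 4, 7, 10}, {3, 6, 9}, {2, 5, 8}
Union of parts: {1, 2, 3, 4, 5, 6, 7, 8, 9, 10}
U = {1, 2, 3, 4, 5, 6, 7, 8, 9, 10}
All non-empty? True
Pairwise disjoint? True
Covers U? True

Yes, valid partition


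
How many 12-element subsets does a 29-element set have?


C(n,k) = n! / (k!(n-k)!)
C(29,12) = 29! / (12!17!)
= 51895935

C(29,12) = 51895935


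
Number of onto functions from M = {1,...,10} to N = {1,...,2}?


n = |M| = 10, k = |N| = 2. Surjections via inclusion-exclusion:
S(n,k) = Σ(-1)^i × C(k,i) × (k-i)^n, i=0 to k
i=0: (-1)^0×C(2,0)×2^10 = 1024
i=1: (-1)^1×C(2,1)×1^10 = -2
i=2: (-1)^2×C(2,2)×0^10 = 0
Total = 1022

Number of surjections = 1022


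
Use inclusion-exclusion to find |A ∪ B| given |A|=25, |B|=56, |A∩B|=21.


|A ∪ B| = |A| + |B| - |A ∩ B|
= 25 + 56 - 21
= 60

|A ∪ B| = 60


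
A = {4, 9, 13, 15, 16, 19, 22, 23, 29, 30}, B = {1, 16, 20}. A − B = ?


A \ B = elements in A but not in B
A = {4, 9, 13, 15, 16, 19, 22, 23, 29, 30}
B = {1, 16, 20}
Remove from A any elements in B
A \ B = {4, 9, 13, 15, 19, 22, 23, 29, 30}

A \ B = {4, 9, 13, 15, 19, 22, 23, 29, 30}


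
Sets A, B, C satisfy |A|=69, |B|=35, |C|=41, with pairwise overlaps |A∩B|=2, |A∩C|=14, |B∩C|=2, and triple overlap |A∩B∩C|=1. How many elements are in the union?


|A∪B∪C| = |A|+|B|+|C| - |A∩B|-|A∩C|-|B∩C| + |A∩B∩C|
= 69+35+41 - 2-14-2 + 1
= 145 - 18 + 1
= 128

|A ∪ B ∪ C| = 128


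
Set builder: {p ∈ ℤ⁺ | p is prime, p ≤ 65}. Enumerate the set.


Checking each candidate:
Condition: primes ≤ 65
Result = {2, 3, 5, 7, 11, 13, 17, 19, 23, 29, 31, 37, 41, 43, 47, 53, 59, 61}

{2, 3, 5, 7, 11, 13, 17, 19, 23, 29, 31, 37, 41, 43, 47, 53, 59, 61}


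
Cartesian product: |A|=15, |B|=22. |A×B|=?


|A × B| = |A| × |B|
= 15 × 22
= 330

|A × B| = 330


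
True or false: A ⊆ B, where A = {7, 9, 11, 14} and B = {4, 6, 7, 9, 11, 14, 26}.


A ⊆ B means every element of A is in B.
All elements of A are in B.
So A ⊆ B.

Yes, A ⊆ B


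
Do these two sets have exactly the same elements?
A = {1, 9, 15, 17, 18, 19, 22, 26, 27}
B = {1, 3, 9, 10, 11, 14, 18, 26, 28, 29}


Two sets are equal iff they have exactly the same elements.
A = {1, 9, 15, 17, 18, 19, 22, 26, 27}
B = {1, 3, 9, 10, 11, 14, 18, 26, 28, 29}
Differences: {3, 10, 11, 14, 15, 17, 19, 22, 27, 28, 29}
A ≠ B

No, A ≠ B


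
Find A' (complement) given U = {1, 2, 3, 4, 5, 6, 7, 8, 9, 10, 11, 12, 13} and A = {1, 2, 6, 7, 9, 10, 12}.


Aᶜ = U \ A = elements in U but not in A
U = {1, 2, 3, 4, 5, 6, 7, 8, 9, 10, 11, 12, 13}
A = {1, 2, 6, 7, 9, 10, 12}
Aᶜ = {3, 4, 5, 8, 11, 13}

Aᶜ = {3, 4, 5, 8, 11, 13}


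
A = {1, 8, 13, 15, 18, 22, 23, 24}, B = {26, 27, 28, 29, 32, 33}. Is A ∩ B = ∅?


Disjoint means A ∩ B = ∅.
A ∩ B = ∅
A ∩ B = ∅, so A and B are disjoint.

Yes, A and B are disjoint


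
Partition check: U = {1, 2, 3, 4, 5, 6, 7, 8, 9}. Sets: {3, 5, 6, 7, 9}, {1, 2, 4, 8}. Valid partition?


A partition requires: (1) non-empty parts, (2) pairwise disjoint, (3) union = U
Parts: {3, 5, 6, 7, 9}, {1, 2, 4, 8}
Union of parts: {1, 2, 3, 4, 5, 6, 7, 8, 9}
U = {1, 2, 3, 4, 5, 6, 7, 8, 9}
All non-empty? True
Pairwise disjoint? True
Covers U? True

Yes, valid partition


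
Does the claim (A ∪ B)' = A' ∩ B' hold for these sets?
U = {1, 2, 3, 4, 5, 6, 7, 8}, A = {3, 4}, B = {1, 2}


LHS: A ∪ B = {1, 2, 3, 4}
(A ∪ B)' = U \ (A ∪ B) = {5, 6, 7, 8}
A' = {1, 2, 5, 6, 7, 8}, B' = {3, 4, 5, 6, 7, 8}
Claimed RHS: A' ∩ B' = {5, 6, 7, 8}
Identity is VALID: LHS = RHS = {5, 6, 7, 8} ✓

Identity is valid. (A ∪ B)' = A' ∩ B' = {5, 6, 7, 8}


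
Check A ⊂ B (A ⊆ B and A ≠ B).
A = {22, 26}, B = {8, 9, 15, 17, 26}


A ⊂ B requires: A ⊆ B AND A ≠ B.
A ⊆ B? No
A ⊄ B, so A is not a proper subset.

No, A is not a proper subset of B


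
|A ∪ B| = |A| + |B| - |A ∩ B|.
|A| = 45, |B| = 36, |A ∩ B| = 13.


|A ∪ B| = |A| + |B| - |A ∩ B|
= 45 + 36 - 13
= 68

|A ∪ B| = 68


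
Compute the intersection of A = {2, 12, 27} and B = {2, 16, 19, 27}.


A ∩ B = elements in both A and B
A = {2, 12, 27}
B = {2, 16, 19, 27}
A ∩ B = {2, 27}

A ∩ B = {2, 27}


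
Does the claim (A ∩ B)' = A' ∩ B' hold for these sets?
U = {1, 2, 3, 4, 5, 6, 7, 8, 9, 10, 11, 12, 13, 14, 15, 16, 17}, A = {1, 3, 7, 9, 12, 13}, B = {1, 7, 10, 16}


LHS: A ∩ B = {1, 7}
(A ∩ B)' = U \ (A ∩ B) = {2, 3, 4, 5, 6, 8, 9, 10, 11, 12, 13, 14, 15, 16, 17}
A' = {2, 4, 5, 6, 8, 10, 11, 14, 15, 16, 17}, B' = {2, 3, 4, 5, 6, 8, 9, 11, 12, 13, 14, 15, 17}
Claimed RHS: A' ∩ B' = {2, 4, 5, 6, 8, 11, 14, 15, 17}
Identity is INVALID: LHS = {2, 3, 4, 5, 6, 8, 9, 10, 11, 12, 13, 14, 15, 16, 17} but the RHS claimed here equals {2, 4, 5, 6, 8, 11, 14, 15, 17}. The correct form is (A ∩ B)' = A' ∪ B'.

Identity is invalid: (A ∩ B)' = {2, 3, 4, 5, 6, 8, 9, 10, 11, 12, 13, 14, 15, 16, 17} but A' ∩ B' = {2, 4, 5, 6, 8, 11, 14, 15, 17}. The correct De Morgan law is (A ∩ B)' = A' ∪ B'.


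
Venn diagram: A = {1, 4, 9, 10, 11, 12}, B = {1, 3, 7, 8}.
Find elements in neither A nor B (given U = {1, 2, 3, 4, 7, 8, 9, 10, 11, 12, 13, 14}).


A = {1, 4, 9, 10, 11, 12}
B = {1, 3, 7, 8}
Region: in neither A nor B (given U = {1, 2, 3, 4, 7, 8, 9, 10, 11, 12, 13, 14})
Elements: {2, 13, 14}

Elements in neither A nor B (given U = {1, 2, 3, 4, 7, 8, 9, 10, 11, 12, 13, 14}): {2, 13, 14}


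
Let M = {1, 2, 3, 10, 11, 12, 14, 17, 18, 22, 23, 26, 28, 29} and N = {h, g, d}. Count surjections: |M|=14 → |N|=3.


n = |M| = 14, k = |N| = 3. Surjections via inclusion-exclusion:
S(n,k) = Σ(-1)^i × C(k,i) × (k-i)^n, i=0 to k
i=0: (-1)^0×C(3,0)×3^14 = 4782969
i=1: (-1)^1×C(3,1)×2^14 = -49152
i=2: (-1)^2×C(3,2)×1^14 = 3
i=3: (-1)^3×C(3,3)×0^14 = 0
Total = 4733820

Number of surjections = 4733820


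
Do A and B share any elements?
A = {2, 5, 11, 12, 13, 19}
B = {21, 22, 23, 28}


Disjoint means A ∩ B = ∅.
A ∩ B = ∅
A ∩ B = ∅, so A and B are disjoint.

No — A and B share no elements (A ∩ B = ∅), so they are disjoint


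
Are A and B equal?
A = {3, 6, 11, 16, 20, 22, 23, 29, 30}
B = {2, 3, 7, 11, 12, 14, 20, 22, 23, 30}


Two sets are equal iff they have exactly the same elements.
A = {3, 6, 11, 16, 20, 22, 23, 29, 30}
B = {2, 3, 7, 11, 12, 14, 20, 22, 23, 30}
Differences: {2, 6, 7, 12, 14, 16, 29}
A ≠ B

No, A ≠ B


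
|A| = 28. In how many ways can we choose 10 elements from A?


C(n,k) = n! / (k!(n-k)!)
C(28,10) = 28! / (10!18!)
= 13123110

C(28,10) = 13123110


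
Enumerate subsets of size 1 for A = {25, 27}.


|A| = 2, so A has C(2,1) = 2 subsets of size 1.
Enumerate by choosing 1 elements from A at a time:
{25}, {27}

1-element subsets (2 total): {25}, {27}


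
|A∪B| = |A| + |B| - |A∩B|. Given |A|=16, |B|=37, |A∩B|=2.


|A ∪ B| = |A| + |B| - |A ∩ B|
= 16 + 37 - 2
= 51

|A ∪ B| = 51


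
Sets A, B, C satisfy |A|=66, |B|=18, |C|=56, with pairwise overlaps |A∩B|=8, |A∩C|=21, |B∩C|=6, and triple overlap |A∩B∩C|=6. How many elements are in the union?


|A∪B∪C| = |A|+|B|+|C| - |A∩B|-|A∩C|-|B∩C| + |A∩B∩C|
= 66+18+56 - 8-21-6 + 6
= 140 - 35 + 6
= 111

|A ∪ B ∪ C| = 111


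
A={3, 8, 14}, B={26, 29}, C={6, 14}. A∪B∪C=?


A ∪ B = {3, 8, 14, 26, 29}
(A ∪ B) ∪ C = {3, 6, 8, 14, 26, 29}

A ∪ B ∪ C = {3, 6, 8, 14, 26, 29}


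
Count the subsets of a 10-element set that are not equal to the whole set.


Total subsets = 2^n = 2^10 = 1024
Proper subsets exclude the set itself: 2^n - 1
= 1024 - 1
= 1023

Number of proper subsets = 1023


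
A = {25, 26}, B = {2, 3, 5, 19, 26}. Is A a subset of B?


A ⊆ B means every element of A is in B.
Elements in A not in B: {25}
So A ⊄ B.

No, A ⊄ B


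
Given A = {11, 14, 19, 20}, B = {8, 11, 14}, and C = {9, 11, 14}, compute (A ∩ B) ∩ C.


A ∩ B = {11, 14}
(A ∩ B) ∩ C = {11, 14}

A ∩ B ∩ C = {11, 14}


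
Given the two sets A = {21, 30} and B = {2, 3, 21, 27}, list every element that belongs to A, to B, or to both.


A ∪ B = all elements in A or B (or both)
A = {21, 30}
B = {2, 3, 21, 27}
A ∪ B = {2, 3, 21, 27, 30}

A ∪ B = {2, 3, 21, 27, 30}


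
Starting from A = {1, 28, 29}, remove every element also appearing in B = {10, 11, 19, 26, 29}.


A \ B = elements in A but not in B
A = {1, 28, 29}
B = {10, 11, 19, 26, 29}
Remove from A any elements in B
A \ B = {1, 28}

A \ B = {1, 28}


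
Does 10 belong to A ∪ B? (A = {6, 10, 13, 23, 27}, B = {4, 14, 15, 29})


A = {6, 10, 13, 23, 27}, B = {4, 14, 15, 29}
A ∪ B = all elements in A or B
A ∪ B = {4, 6, 10, 13, 14, 15, 23, 27, 29}
Checking if 10 ∈ A ∪ B
10 is in A ∪ B → True

10 ∈ A ∪ B


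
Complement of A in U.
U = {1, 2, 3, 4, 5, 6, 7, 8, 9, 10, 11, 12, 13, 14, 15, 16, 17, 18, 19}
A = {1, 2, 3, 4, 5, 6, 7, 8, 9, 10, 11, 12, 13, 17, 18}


Aᶜ = U \ A = elements in U but not in A
U = {1, 2, 3, 4, 5, 6, 7, 8, 9, 10, 11, 12, 13, 14, 15, 16, 17, 18, 19}
A = {1, 2, 3, 4, 5, 6, 7, 8, 9, 10, 11, 12, 13, 17, 18}
Aᶜ = {14, 15, 16, 19}

Aᶜ = {14, 15, 16, 19}


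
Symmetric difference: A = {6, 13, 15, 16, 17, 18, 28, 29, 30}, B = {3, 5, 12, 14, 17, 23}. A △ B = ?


A △ B = (A \ B) ∪ (B \ A) = elements in exactly one of A or B
A \ B = {6, 13, 15, 16, 18, 28, 29, 30}
B \ A = {3, 5, 12, 14, 23}
A △ B = {3, 5, 6, 12, 13, 14, 15, 16, 18, 23, 28, 29, 30}

A △ B = {3, 5, 6, 12, 13, 14, 15, 16, 18, 23, 28, 29, 30}


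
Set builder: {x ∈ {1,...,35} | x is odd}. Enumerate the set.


Checking each candidate:
Condition: odd numbers in {1,...,35}
Result = {1, 3, 5, 7, 9, 11, 13, 15, 17, 19, 21, 23, 25, 27, 29, 31, 33, 35}

{1, 3, 5, 7, 9, 11, 13, 15, 17, 19, 21, 23, 25, 27, 29, 31, 33, 35}


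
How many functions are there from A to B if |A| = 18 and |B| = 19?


Each of |A| = 18 inputs maps to any of |B| = 19 outputs.
# functions = |B|^|A| = 19^18
= 104127350297911241532841

Number of functions = 104127350297911241532841


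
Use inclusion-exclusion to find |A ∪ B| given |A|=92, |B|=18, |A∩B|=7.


|A ∪ B| = |A| + |B| - |A ∩ B|
= 92 + 18 - 7
= 103

|A ∪ B| = 103


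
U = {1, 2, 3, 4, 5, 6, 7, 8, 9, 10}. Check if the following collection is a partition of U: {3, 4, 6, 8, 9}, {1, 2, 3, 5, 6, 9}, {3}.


A partition requires: (1) non-empty parts, (2) pairwise disjoint, (3) union = U
Parts: {3, 4, 6, 8, 9}, {1, 2, 3, 5, 6, 9}, {3}
Union of parts: {1, 2, 3, 4, 5, 6, 8, 9}
U = {1, 2, 3, 4, 5, 6, 7, 8, 9, 10}
All non-empty? True
Pairwise disjoint? False
Covers U? False

No, not a valid partition


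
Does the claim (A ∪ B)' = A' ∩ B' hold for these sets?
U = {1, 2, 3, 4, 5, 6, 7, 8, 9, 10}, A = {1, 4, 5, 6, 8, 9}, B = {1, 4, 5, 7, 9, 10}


LHS: A ∪ B = {1, 4, 5, 6, 7, 8, 9, 10}
(A ∪ B)' = U \ (A ∪ B) = {2, 3}
A' = {2, 3, 7, 10}, B' = {2, 3, 6, 8}
Claimed RHS: A' ∩ B' = {2, 3}
Identity is VALID: LHS = RHS = {2, 3} ✓

Identity is valid. (A ∪ B)' = A' ∩ B' = {2, 3}


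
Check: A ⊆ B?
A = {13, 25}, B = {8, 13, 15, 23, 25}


A ⊆ B means every element of A is in B.
All elements of A are in B.
So A ⊆ B.

Yes, A ⊆ B


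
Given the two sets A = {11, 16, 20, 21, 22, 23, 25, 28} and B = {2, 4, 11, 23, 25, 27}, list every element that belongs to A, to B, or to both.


A ∪ B = all elements in A or B (or both)
A = {11, 16, 20, 21, 22, 23, 25, 28}
B = {2, 4, 11, 23, 25, 27}
A ∪ B = {2, 4, 11, 16, 20, 21, 22, 23, 25, 27, 28}

A ∪ B = {2, 4, 11, 16, 20, 21, 22, 23, 25, 27, 28}


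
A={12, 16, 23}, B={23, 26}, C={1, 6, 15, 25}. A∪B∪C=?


A ∪ B = {12, 16, 23, 26}
(A ∪ B) ∪ C = {1, 6, 12, 15, 16, 23, 25, 26}

A ∪ B ∪ C = {1, 6, 12, 15, 16, 23, 25, 26}


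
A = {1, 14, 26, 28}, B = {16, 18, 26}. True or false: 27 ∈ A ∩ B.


A = {1, 14, 26, 28}, B = {16, 18, 26}
A ∩ B = elements in both A and B
A ∩ B = {26}
Checking if 27 ∈ A ∩ B
27 is not in A ∩ B → False

27 ∉ A ∩ B


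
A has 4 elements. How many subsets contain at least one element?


Total subsets = 2^n = 2^4 = 16
Non-empty subsets exclude the empty set: 2^n - 1
= 16 - 1
= 15

Number of non-empty subsets = 15


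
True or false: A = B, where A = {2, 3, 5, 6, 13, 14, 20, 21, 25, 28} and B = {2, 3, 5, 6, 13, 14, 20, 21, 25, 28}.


Two sets are equal iff they have exactly the same elements.
A = {2, 3, 5, 6, 13, 14, 20, 21, 25, 28}
B = {2, 3, 5, 6, 13, 14, 20, 21, 25, 28}
Same elements → A = B

Yes, A = B


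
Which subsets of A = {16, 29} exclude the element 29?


A subset of A that omits 29 is a subset of A \ {29}, so there are 2^(n-1) = 2^1 = 2 of them.
Subsets excluding 29: ∅, {16}

Subsets excluding 29 (2 total): ∅, {16}


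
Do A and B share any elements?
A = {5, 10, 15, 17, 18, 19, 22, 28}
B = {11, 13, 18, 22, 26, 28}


Disjoint means A ∩ B = ∅.
A ∩ B = {18, 22, 28}
A ∩ B ≠ ∅, so A and B are NOT disjoint.

Yes — A and B share the element(s) of A ∩ B = {18, 22, 28}, so they are not disjoint


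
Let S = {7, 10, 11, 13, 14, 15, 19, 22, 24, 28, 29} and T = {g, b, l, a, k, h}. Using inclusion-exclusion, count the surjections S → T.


n = |S| = 11, k = |T| = 6. Surjections via inclusion-exclusion:
S(n,k) = Σ(-1)^i × C(k,i) × (k-i)^n, i=0 to k
i=0: (-1)^0×C(6,0)×6^11 = 362797056
i=1: (-1)^1×C(6,1)×5^11 = -292968750
i=2: (-1)^2×C(6,2)×4^11 = 62914560
i=3: (-1)^3×C(6,3)×3^11 = -3542940
i=4: (-1)^4×C(6,4)×2^11 = 30720
i=5: (-1)^5×C(6,5)×1^11 = -6
i=6: (-1)^6×C(6,6)×0^11 = 0
Total = 129230640

Number of surjections = 129230640


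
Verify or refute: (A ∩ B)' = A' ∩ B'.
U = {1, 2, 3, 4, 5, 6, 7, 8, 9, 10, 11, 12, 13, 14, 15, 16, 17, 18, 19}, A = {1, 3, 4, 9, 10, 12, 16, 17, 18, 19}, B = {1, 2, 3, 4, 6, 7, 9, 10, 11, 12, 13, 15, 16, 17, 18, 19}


LHS: A ∩ B = {1, 3, 4, 9, 10, 12, 16, 17, 18, 19}
(A ∩ B)' = U \ (A ∩ B) = {2, 5, 6, 7, 8, 11, 13, 14, 15}
A' = {2, 5, 6, 7, 8, 11, 13, 14, 15}, B' = {5, 8, 14}
Claimed RHS: A' ∩ B' = {5, 8, 14}
Identity is INVALID: LHS = {2, 5, 6, 7, 8, 11, 13, 14, 15} but the RHS claimed here equals {5, 8, 14}. The correct form is (A ∩ B)' = A' ∪ B'.

Identity is invalid: (A ∩ B)' = {2, 5, 6, 7, 8, 11, 13, 14, 15} but A' ∩ B' = {5, 8, 14}. The correct De Morgan law is (A ∩ B)' = A' ∪ B'.


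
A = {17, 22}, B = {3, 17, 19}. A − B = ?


A \ B = elements in A but not in B
A = {17, 22}
B = {3, 17, 19}
Remove from A any elements in B
A \ B = {22}

A \ B = {22}


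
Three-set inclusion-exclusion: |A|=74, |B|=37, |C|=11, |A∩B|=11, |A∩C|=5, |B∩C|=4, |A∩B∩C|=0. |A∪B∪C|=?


|A∪B∪C| = |A|+|B|+|C| - |A∩B|-|A∩C|-|B∩C| + |A∩B∩C|
= 74+37+11 - 11-5-4 + 0
= 122 - 20 + 0
= 102

|A ∪ B ∪ C| = 102


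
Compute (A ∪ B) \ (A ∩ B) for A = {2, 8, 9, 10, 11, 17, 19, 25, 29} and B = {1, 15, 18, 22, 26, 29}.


A △ B = (A \ B) ∪ (B \ A) = elements in exactly one of A or B
A \ B = {2, 8, 9, 10, 11, 17, 19, 25}
B \ A = {1, 15, 18, 22, 26}
A △ B = {1, 2, 8, 9, 10, 11, 15, 17, 18, 19, 22, 25, 26}

A △ B = {1, 2, 8, 9, 10, 11, 15, 17, 18, 19, 22, 25, 26}


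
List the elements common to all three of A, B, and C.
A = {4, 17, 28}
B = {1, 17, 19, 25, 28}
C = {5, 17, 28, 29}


A ∩ B = {17, 28}
(A ∩ B) ∩ C = {17, 28}

A ∩ B ∩ C = {17, 28}


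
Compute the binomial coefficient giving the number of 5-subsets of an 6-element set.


C(n,k) = n! / (k!(n-k)!)
C(6,5) = 6! / (5!1!)
= 6

C(6,5) = 6


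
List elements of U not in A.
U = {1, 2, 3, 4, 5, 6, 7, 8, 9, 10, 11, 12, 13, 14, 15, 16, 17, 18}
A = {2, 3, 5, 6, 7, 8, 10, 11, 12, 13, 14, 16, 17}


Aᶜ = U \ A = elements in U but not in A
U = {1, 2, 3, 4, 5, 6, 7, 8, 9, 10, 11, 12, 13, 14, 15, 16, 17, 18}
A = {2, 3, 5, 6, 7, 8, 10, 11, 12, 13, 14, 16, 17}
Aᶜ = {1, 4, 9, 15, 18}

Aᶜ = {1, 4, 9, 15, 18}


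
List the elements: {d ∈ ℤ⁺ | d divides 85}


Checking each candidate:
Condition: positive divisors of 85
Result = {1, 5, 17, 85}

{1, 5, 17, 85}


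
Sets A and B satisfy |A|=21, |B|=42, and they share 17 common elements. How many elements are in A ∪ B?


|A ∪ B| = |A| + |B| - |A ∩ B|
= 21 + 42 - 17
= 46

|A ∪ B| = 46


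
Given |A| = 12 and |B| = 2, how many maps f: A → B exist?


Each of |A| = 12 inputs maps to any of |B| = 2 outputs.
# functions = |B|^|A| = 2^12
= 4096

Number of functions = 4096


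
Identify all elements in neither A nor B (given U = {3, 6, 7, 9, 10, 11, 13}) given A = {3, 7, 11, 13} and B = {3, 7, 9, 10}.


A = {3, 7, 11, 13}
B = {3, 7, 9, 10}
Region: in neither A nor B (given U = {3, 6, 7, 9, 10, 11, 13})
Elements: {6}

Elements in neither A nor B (given U = {3, 6, 7, 9, 10, 11, 13}): {6}


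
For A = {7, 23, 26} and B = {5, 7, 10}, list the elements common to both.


A ∩ B = elements in both A and B
A = {7, 23, 26}
B = {5, 7, 10}
A ∩ B = {7}

A ∩ B = {7}


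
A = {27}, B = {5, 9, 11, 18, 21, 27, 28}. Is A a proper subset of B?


A ⊂ B requires: A ⊆ B AND A ≠ B.
A ⊆ B? Yes
A = B? No
A ⊂ B: Yes (A is a proper subset of B)

Yes, A ⊂ B


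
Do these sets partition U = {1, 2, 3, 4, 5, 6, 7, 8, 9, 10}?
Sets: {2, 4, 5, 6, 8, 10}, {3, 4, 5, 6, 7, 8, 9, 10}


A partition requires: (1) non-empty parts, (2) pairwise disjoint, (3) union = U
Parts: {2, 4, 5, 6, 8, 10}, {3, 4, 5, 6, 7, 8, 9, 10}
Union of parts: {2, 3, 4, 5, 6, 7, 8, 9, 10}
U = {1, 2, 3, 4, 5, 6, 7, 8, 9, 10}
All non-empty? True
Pairwise disjoint? False
Covers U? False

No, not a valid partition


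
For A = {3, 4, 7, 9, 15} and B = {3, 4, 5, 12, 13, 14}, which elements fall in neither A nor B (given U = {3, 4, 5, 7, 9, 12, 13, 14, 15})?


A = {3, 4, 7, 9, 15}
B = {3, 4, 5, 12, 13, 14}
Region: in neither A nor B (given U = {3, 4, 5, 7, 9, 12, 13, 14, 15})
Elements: ∅

Elements in neither A nor B (given U = {3, 4, 5, 7, 9, 12, 13, 14, 15}): ∅


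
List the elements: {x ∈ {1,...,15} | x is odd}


Checking each candidate:
Condition: odd numbers in {1,...,15}
Result = {1, 3, 5, 7, 9, 11, 13, 15}

{1, 3, 5, 7, 9, 11, 13, 15}


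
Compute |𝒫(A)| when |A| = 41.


Number of subsets = 2^n
= 2^41
= 2199023255552

|P(A)| = 2199023255552


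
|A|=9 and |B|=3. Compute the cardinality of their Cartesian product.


|A × B| = |A| × |B|
= 9 × 3
= 27

|A × B| = 27


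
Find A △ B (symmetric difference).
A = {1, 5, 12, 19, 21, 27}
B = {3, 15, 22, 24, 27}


A △ B = (A \ B) ∪ (B \ A) = elements in exactly one of A or B
A \ B = {1, 5, 12, 19, 21}
B \ A = {3, 15, 22, 24}
A △ B = {1, 3, 5, 12, 15, 19, 21, 22, 24}

A △ B = {1, 3, 5, 12, 15, 19, 21, 22, 24}


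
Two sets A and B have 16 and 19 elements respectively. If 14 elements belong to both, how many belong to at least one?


|A ∪ B| = |A| + |B| - |A ∩ B|
= 16 + 19 - 14
= 21

|A ∪ B| = 21


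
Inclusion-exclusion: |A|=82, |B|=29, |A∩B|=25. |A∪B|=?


|A ∪ B| = |A| + |B| - |A ∩ B|
= 82 + 29 - 25
= 86

|A ∪ B| = 86


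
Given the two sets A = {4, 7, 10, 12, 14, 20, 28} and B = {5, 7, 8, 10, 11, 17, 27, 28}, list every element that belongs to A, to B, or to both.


A ∪ B = all elements in A or B (or both)
A = {4, 7, 10, 12, 14, 20, 28}
B = {5, 7, 8, 10, 11, 17, 27, 28}
A ∪ B = {4, 5, 7, 8, 10, 11, 12, 14, 17, 20, 27, 28}

A ∪ B = {4, 5, 7, 8, 10, 11, 12, 14, 17, 20, 27, 28}


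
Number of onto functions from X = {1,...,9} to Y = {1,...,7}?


n = |X| = 9, k = |Y| = 7. Surjections via inclusion-exclusion:
S(n,k) = Σ(-1)^i × C(k,i) × (k-i)^n, i=0 to k
i=0: (-1)^0×C(7,0)×7^9 = 40353607
i=1: (-1)^1×C(7,1)×6^9 = -70543872
i=2: (-1)^2×C(7,2)×5^9 = 41015625
i=3: (-1)^3×C(7,3)×4^9 = -9175040
i=4: (-1)^4×C(7,4)×3^9 = 688905
i=5: (-1)^5×C(7,5)×2^9 = -10752
i=6: (-1)^6×C(7,6)×1^9 = 7
i=7: (-1)^7×C(7,7)×0^9 = 0
Total = 2328480

Number of surjections = 2328480


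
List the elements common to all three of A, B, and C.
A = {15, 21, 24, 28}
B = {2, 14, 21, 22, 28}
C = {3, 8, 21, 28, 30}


A ∩ B = {21, 28}
(A ∩ B) ∩ C = {21, 28}

A ∩ B ∩ C = {21, 28}


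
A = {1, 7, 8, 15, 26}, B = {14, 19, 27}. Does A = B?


Two sets are equal iff they have exactly the same elements.
A = {1, 7, 8, 15, 26}
B = {14, 19, 27}
Differences: {1, 7, 8, 14, 15, 19, 26, 27}
A ≠ B

No, A ≠ B
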